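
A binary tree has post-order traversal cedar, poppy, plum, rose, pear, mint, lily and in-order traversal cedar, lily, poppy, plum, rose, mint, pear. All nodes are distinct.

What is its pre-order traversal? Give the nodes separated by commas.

The last element of post-order is the root; it splits in-order into left and right subtrees.
Root lily: left subtree has 1 node {cedar}, right has 5 {poppy, plum, rose, mint, pear}.
  Root mint: left subtree has 3 nodes {poppy, plum, rose}, right has 1 {pear}.
    Root rose: left subtree has 2 nodes {poppy, plum}, right has 0 { }.
      Root plum: left subtree has 1 node {poppy}, right has 0 { }.

lily, cedar, mint, rose, plum, poppy, pear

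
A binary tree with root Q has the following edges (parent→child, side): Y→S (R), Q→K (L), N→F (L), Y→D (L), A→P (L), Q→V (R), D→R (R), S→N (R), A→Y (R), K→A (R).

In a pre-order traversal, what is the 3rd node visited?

Pre-order visits the node, then its left subtree, then its right subtree.
Visit Q.
At Q: go left to K.
  Visit K.
  At K: no left child.
  At K: go right to A.
    Visit A.
    At A: go left to P.
      P is a leaf — visit P.
    At A: go right to Y.
      Visit Y.
      At Y: go left to D.
        Visit D.
        At D: no left child.
        At D: go right to R.
          R is a leaf — visit R.
      At Y: go right to S.
        Visit S.
        At S: no left child.
        At S: go right to N.
          Visit N.
          At N: go left to F.
            F is a leaf — visit F.
          At N: no right child.
At Q: go right to V.
  V is a leaf — visit V.
Full pre-order sequence: Q, K, A, P, Y, D, R, S, N, F, V.

A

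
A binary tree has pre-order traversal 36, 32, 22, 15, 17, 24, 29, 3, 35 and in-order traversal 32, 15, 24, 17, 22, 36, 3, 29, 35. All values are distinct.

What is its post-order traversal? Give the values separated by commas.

The first element of pre-order is the root; it splits in-order into left and right subtrees.
Root 36: left subtree has 5 nodes {32, 15, 24, 17, 22}, right has 3 {3, 29, 35}.
  Root 32: left subtree has 0 nodes { }, right has 4 {15, 24, 17, 22}.
    Root 22: left subtree has 3 nodes {15, 24, 17}, right has 0 { }.
      Root 15: left subtree has 0 nodes { }, right has 2 {24, 17}.
        Root 17: left subtree has 1 node {24}, right has 0 { }.
  Root 29: left subtree has 1 node {3}, right has 1 {35}.

24, 17, 15, 22, 32, 3, 35, 29, 36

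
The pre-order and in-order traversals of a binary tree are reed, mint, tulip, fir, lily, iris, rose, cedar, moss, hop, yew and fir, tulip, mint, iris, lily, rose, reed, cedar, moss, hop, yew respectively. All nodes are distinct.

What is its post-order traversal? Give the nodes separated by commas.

The first element of pre-order is the root; it splits in-order into left and right subtrees.
Root reed: left subtree has 6 nodes {fir, tulip, mint, iris, lily, rose}, right has 4 {cedar, moss, hop, yew}.
  Root mint: left subtree has 2 nodes {fir, tulip}, right has 3 {iris, lily, rose}.
    Root tulip: left subtree has 1 node {fir}, right has 0 { }.
    Root lily: left subtree has 1 node {iris}, right has 1 {rose}.
  Root cedar: left subtree has 0 nodes { }, right has 3 {moss, hop, yew}.
    Root moss: left subtree has 0 nodes { }, right has 2 {hop, yew}.
      Root hop: left subtree has 0 nodes { }, right has 1 {yew}.

fir, tulip, iris, rose, lily, mint, yew, hop, moss, cedar, reed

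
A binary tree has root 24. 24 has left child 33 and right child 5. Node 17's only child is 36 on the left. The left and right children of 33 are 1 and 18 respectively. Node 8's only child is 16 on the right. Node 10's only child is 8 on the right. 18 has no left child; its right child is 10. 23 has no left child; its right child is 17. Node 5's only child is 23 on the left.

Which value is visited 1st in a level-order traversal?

24

Level-order visits nodes level by level from the root, left to right within each level.
Level 0: 24
Level 1: 33, 5
Level 2: 1, 18, 23
Level 3: 10, 17
Level 4: 8, 36
Level 5: 16
Full level-order sequence: 24, 33, 5, 1, 18, 23, 10, 17, 8, 36, 16.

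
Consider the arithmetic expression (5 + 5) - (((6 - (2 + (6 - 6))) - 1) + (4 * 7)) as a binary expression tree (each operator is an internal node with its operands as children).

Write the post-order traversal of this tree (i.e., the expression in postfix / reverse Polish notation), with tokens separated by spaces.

Post-order on an expression tree gives postfix notation: for each operator, emit left operand, right operand, then the operator.

5 5 + 6 2 6 6 - + - 1 - 4 7 * + -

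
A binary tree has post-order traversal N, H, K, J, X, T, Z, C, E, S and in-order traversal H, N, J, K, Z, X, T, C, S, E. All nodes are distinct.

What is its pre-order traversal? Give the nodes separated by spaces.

The last element of post-order is the root; it splits in-order into left and right subtrees.
Root S: left subtree has 8 nodes {H, N, J, K, Z, X, T, C}, right has 1 {E}.
  Root C: left subtree has 7 nodes {H, N, J, K, Z, X, T}, right has 0 { }.
    Root Z: left subtree has 4 nodes {H, N, J, K}, right has 2 {X, T}.
      Root J: left subtree has 2 nodes {H, N}, right has 1 {K}.
        Root H: left subtree has 0 nodes { }, right has 1 {N}.
      Root T: left subtree has 1 node {X}, right has 0 { }.

S C Z J H N K T X E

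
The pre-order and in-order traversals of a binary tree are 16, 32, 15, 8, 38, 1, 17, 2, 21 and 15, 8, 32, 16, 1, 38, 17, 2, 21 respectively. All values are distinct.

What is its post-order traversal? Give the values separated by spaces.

The first element of pre-order is the root; it splits in-order into left and right subtrees.
Root 16: left subtree has 3 nodes {15, 8, 32}, right has 5 {1, 38, 17, 2, 21}.
  Root 32: left subtree has 2 nodes {15, 8}, right has 0 { }.
    Root 15: left subtree has 0 nodes { }, right has 1 {8}.
  Root 38: left subtree has 1 node {1}, right has 3 {17, 2, 21}.
    Root 17: left subtree has 0 nodes { }, right has 2 {2, 21}.
      Root 2: left subtree has 0 nodes { }, right has 1 {21}.

8 15 32 1 21 2 17 38 16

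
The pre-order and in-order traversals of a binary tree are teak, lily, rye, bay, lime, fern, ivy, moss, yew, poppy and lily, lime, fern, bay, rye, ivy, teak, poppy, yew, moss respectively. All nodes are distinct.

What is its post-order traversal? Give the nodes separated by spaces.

fern lime bay ivy rye lily poppy yew moss teak

The first element of pre-order is the root; it splits in-order into left and right subtrees.
Root teak: left subtree has 6 nodes {lily, lime, fern, bay, rye, ivy}, right has 3 {poppy, yew, moss}.
  Root lily: left subtree has 0 nodes { }, right has 5 {lime, fern, bay, rye, ivy}.
    Root rye: left subtree has 3 nodes {lime, fern, bay}, right has 1 {ivy}.
      Root bay: left subtree has 2 nodes {lime, fern}, right has 0 { }.
        Root lime: left subtree has 0 nodes { }, right has 1 {fern}.
  Root moss: left subtree has 2 nodes {poppy, yew}, right has 0 { }.
    Root yew: left subtree has 1 node {poppy}, right has 0 { }.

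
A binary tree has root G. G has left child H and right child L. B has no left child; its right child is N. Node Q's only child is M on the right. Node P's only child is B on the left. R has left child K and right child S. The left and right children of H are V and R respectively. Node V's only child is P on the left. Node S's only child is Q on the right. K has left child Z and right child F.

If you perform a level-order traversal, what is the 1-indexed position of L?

Level-order visits nodes level by level from the root, left to right within each level.
Level 0: G
Level 1: H, L
Level 2: V, R
Level 3: P, K, S
Level 4: B, Z, F, Q
Level 5: N, M
Full level-order sequence: G, H, L, V, R, P, K, S, B, Z, F, Q, N, M.

3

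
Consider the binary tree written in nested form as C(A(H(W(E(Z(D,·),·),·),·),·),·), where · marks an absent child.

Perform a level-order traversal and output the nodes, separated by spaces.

C A H W E Z D

Level-order visits nodes level by level from the root, left to right within each level.
Level 0: C
Level 1: A
Level 2: H
Level 3: W
Level 4: E
Level 5: Z
Level 6: D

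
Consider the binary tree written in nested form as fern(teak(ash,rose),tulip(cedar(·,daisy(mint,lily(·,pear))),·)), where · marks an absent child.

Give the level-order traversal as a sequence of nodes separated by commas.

Level-order visits nodes level by level from the root, left to right within each level.
Level 0: fern
Level 1: teak, tulip
Level 2: ash, rose, cedar
Level 3: daisy
Level 4: mint, lily
Level 5: pear

fern, teak, tulip, ash, rose, cedar, daisy, mint, lily, pear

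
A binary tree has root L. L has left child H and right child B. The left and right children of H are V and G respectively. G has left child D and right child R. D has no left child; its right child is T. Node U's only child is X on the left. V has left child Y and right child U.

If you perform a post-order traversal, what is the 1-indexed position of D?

Post-order visits the left subtree, then the right subtree, then the node.
At L: go left to H.
  At H: go left to V.
    At V: go left to Y.
      Y is a leaf — visit Y.
    At V: go right to U.
      At U: go left to X.
        X is a leaf — visit X.
      At U: no right child.
      Visit U.
    Visit V.
  At H: go right to G.
    At G: go left to D.
      At D: no left child.
      At D: go right to T.
        T is a leaf — visit T.
      Visit D.
    At G: go right to R.
      R is a leaf — visit R.
    Visit G.
  Visit H.
At L: go right to B.
  B is a leaf — visit B.
Visit L.
Full post-order sequence: Y, X, U, V, T, D, R, G, H, B, L.

6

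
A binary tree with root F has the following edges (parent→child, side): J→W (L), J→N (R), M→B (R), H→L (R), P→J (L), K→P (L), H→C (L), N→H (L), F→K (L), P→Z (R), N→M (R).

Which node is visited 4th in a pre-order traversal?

J

Pre-order visits the node, then its left subtree, then its right subtree.
Visit F.
At F: go left to K.
  Visit K.
  At K: go left to P.
    Visit P.
    At P: go left to J.
      Visit J.
      At J: go left to W.
        W is a leaf — visit W.
      At J: go right to N.
        Visit N.
        At N: go left to H.
          Visit H.
          At H: go left to C.
            C is a leaf — visit C.
          At H: go right to L.
            L is a leaf — visit L.
        At N: go right to M.
          Visit M.
          At M: no left child.
          At M: go right to B.
            B is a leaf — visit B.
    At P: go right to Z.
      Z is a leaf — visit Z.
  At K: no right child.
At F: no right child.
Full pre-order sequence: F, K, P, J, W, N, H, C, L, M, B, Z.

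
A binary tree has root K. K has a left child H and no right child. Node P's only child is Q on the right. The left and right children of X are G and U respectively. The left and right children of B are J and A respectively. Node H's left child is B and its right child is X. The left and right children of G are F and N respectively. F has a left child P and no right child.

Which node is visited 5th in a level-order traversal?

Level-order visits nodes level by level from the root, left to right within each level.
Level 0: K
Level 1: H
Level 2: B, X
Level 3: J, A, G, U
Level 4: F, N
Level 5: P
Level 6: Q
Full level-order sequence: K, H, B, X, J, A, G, U, F, N, P, Q.

J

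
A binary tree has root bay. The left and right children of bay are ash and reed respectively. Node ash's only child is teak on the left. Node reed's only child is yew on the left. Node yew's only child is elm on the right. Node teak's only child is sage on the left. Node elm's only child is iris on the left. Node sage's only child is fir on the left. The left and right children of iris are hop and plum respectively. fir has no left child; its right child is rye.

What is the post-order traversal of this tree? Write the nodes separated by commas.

Post-order visits the left subtree, then the right subtree, then the node.
At bay: go left to ash.
  At ash: go left to teak.
    At teak: go left to sage.
      At sage: go left to fir.
        At fir: no left child.
        At fir: go right to rye.
          rye is a leaf — visit rye.
        Visit fir.
      At sage: no right child.
      Visit sage.
    At teak: no right child.
    Visit teak.
  At ash: no right child.
  Visit ash.
At bay: go right to reed.
  At reed: go left to yew.
    At yew: no left child.
    At yew: go right to elm.
      At elm: go left to iris.
        At iris: go left to hop.
          hop is a leaf — visit hop.
        At iris: go right to plum.
          plum is a leaf — visit plum.
        Visit iris.
      At elm: no right child.
      Visit elm.
    Visit yew.
  At reed: no right child.
  Visit reed.
Visit bay.

rye, fir, sage, teak, ash, hop, plum, iris, elm, yew, reed, bay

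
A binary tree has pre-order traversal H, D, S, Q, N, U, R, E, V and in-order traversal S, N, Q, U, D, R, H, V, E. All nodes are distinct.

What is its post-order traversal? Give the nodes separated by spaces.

The first element of pre-order is the root; it splits in-order into left and right subtrees.
Root H: left subtree has 6 nodes {S, N, Q, U, D, R}, right has 2 {V, E}.
  Root D: left subtree has 4 nodes {S, N, Q, U}, right has 1 {R}.
    Root S: left subtree has 0 nodes { }, right has 3 {N, Q, U}.
      Root Q: left subtree has 1 node {N}, right has 1 {U}.
  Root E: left subtree has 1 node {V}, right has 0 { }.

N U Q S R D V E H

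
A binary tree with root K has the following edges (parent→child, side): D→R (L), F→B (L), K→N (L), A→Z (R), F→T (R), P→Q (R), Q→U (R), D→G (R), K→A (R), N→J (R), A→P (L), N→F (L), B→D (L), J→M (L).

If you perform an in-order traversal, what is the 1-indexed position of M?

In-order visits the left subtree, then the node, then the right subtree.
At K: go left to N.
  At N: go left to F.
    At F: go left to B.
      At B: go left to D.
        At D: go left to R.
          R is a leaf — visit R.
        Visit D.
        At D: go right to G.
          G is a leaf — visit G.
      Visit B.
      At B: no right child.
    Visit F.
    At F: go right to T.
      T is a leaf — visit T.
  Visit N.
  At N: go right to J.
    At J: go left to M.
      M is a leaf — visit M.
    Visit J.
    At J: no right child.
Visit K.
At K: go right to A.
  At A: go left to P.
    At P: no left child.
    Visit P.
    At P: go right to Q.
      At Q: no left child.
      Visit Q.
      At Q: go right to U.
        U is a leaf — visit U.
  Visit A.
  At A: go right to Z.
    Z is a leaf — visit Z.
Full in-order sequence: R, D, G, B, F, T, N, M, J, K, P, Q, U, A, Z.

8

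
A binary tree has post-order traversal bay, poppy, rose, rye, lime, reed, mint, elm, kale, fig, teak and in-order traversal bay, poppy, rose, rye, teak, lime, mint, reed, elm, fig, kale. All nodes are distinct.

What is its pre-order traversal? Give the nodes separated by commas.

teak, rye, rose, poppy, bay, fig, elm, mint, lime, reed, kale

The last element of post-order is the root; it splits in-order into left and right subtrees.
Root teak: left subtree has 4 nodes {bay, poppy, rose, rye}, right has 6 {lime, mint, reed, elm, fig, kale}.
  Root rye: left subtree has 3 nodes {bay, poppy, rose}, right has 0 { }.
    Root rose: left subtree has 2 nodes {bay, poppy}, right has 0 { }.
      Root poppy: left subtree has 1 node {bay}, right has 0 { }.
  Root fig: left subtree has 4 nodes {lime, mint, reed, elm}, right has 1 {kale}.
    Root elm: left subtree has 3 nodes {lime, mint, reed}, right has 0 { }.
      Root mint: left subtree has 1 node {lime}, right has 1 {reed}.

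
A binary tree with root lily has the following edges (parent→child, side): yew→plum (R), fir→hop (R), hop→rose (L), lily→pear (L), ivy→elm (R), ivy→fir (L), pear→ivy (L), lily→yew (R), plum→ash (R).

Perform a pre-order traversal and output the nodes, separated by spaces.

Pre-order visits the node, then its left subtree, then its right subtree.
Visit lily.
At lily: go left to pear.
  Visit pear.
  At pear: go left to ivy.
    Visit ivy.
    At ivy: go left to fir.
      Visit fir.
      At fir: no left child.
      At fir: go right to hop.
        Visit hop.
        At hop: go left to rose.
          rose is a leaf — visit rose.
        At hop: no right child.
    At ivy: go right to elm.
      elm is a leaf — visit elm.
  At pear: no right child.
At lily: go right to yew.
  Visit yew.
  At yew: no left child.
  At yew: go right to plum.
    Visit plum.
    At plum: no left child.
    At plum: go right to ash.
      ash is a leaf — visit ash.

lily pear ivy fir hop rose elm yew plum ash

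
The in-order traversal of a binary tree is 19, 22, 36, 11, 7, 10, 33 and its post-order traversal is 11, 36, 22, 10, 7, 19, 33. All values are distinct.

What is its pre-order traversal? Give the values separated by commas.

The last element of post-order is the root; it splits in-order into left and right subtrees.
Root 33: left subtree has 6 nodes {19, 22, 36, 11, 7, 10}, right has 0 { }.
  Root 19: left subtree has 0 nodes { }, right has 5 {22, 36, 11, 7, 10}.
    Root 7: left subtree has 3 nodes {22, 36, 11}, right has 1 {10}.
      Root 22: left subtree has 0 nodes { }, right has 2 {36, 11}.
        Root 36: left subtree has 0 nodes { }, right has 1 {11}.

33, 19, 7, 22, 36, 11, 10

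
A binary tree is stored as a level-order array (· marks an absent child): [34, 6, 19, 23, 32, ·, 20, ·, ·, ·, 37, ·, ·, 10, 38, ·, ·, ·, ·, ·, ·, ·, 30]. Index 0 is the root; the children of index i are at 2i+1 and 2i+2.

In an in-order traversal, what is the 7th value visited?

In-order visits the left subtree, then the node, then the right subtree.
At 34: go left to 6.
  At 6: go left to 23.
    23 is a leaf — visit 23.
  Visit 6.
  At 6: go right to 32.
    At 32: no left child.
    Visit 32.
    At 32: go right to 37.
      At 37: no left child.
      Visit 37.
      At 37: go right to 30.
        30 is a leaf — visit 30.
Visit 34.
At 34: go right to 19.
  At 19: no left child.
  Visit 19.
  At 19: go right to 20.
    At 20: go left to 10.
      10 is a leaf — visit 10.
    Visit 20.
    At 20: go right to 38.
      38 is a leaf — visit 38.
Full in-order sequence: 23, 6, 32, 37, 30, 34, 19, 10, 20, 38.

19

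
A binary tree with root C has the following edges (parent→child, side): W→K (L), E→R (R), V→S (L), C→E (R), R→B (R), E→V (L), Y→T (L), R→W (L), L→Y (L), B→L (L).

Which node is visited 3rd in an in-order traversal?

V

In-order visits the left subtree, then the node, then the right subtree.
At C: no left child.
Visit C.
At C: go right to E.
  At E: go left to V.
    At V: go left to S.
      S is a leaf — visit S.
    Visit V.
    At V: no right child.
  Visit E.
  At E: go right to R.
    At R: go left to W.
      At W: go left to K.
        K is a leaf — visit K.
      Visit W.
      At W: no right child.
    Visit R.
    At R: go right to B.
      At B: go left to L.
        At L: go left to Y.
          At Y: go left to T.
            T is a leaf — visit T.
          Visit Y.
          At Y: no right child.
        Visit L.
        At L: no right child.
      Visit B.
      At B: no right child.
Full in-order sequence: C, S, V, E, K, W, R, T, Y, L, B.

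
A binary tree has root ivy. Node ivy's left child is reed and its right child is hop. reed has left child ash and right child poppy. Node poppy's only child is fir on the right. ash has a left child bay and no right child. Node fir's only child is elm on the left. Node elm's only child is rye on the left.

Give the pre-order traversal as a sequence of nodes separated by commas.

Pre-order visits the node, then its left subtree, then its right subtree.
Visit ivy.
At ivy: go left to reed.
  Visit reed.
  At reed: go left to ash.
    Visit ash.
    At ash: go left to bay.
      bay is a leaf — visit bay.
    At ash: no right child.
  At reed: go right to poppy.
    Visit poppy.
    At poppy: no left child.
    At poppy: go right to fir.
      Visit fir.
      At fir: go left to elm.
        Visit elm.
        At elm: go left to rye.
          rye is a leaf — visit rye.
        At elm: no right child.
      At fir: no right child.
At ivy: go right to hop.
  hop is a leaf — visit hop.

ivy, reed, ash, bay, poppy, fir, elm, rye, hop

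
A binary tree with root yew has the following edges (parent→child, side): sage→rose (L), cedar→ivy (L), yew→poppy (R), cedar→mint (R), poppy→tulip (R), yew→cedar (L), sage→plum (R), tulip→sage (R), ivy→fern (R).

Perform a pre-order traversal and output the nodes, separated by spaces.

Pre-order visits the node, then its left subtree, then its right subtree.
Visit yew.
At yew: go left to cedar.
  Visit cedar.
  At cedar: go left to ivy.
    Visit ivy.
    At ivy: no left child.
    At ivy: go right to fern.
      fern is a leaf — visit fern.
  At cedar: go right to mint.
    mint is a leaf — visit mint.
At yew: go right to poppy.
  Visit poppy.
  At poppy: no left child.
  At poppy: go right to tulip.
    Visit tulip.
    At tulip: no left child.
    At tulip: go right to sage.
      Visit sage.
      At sage: go left to rose.
        rose is a leaf — visit rose.
      At sage: go right to plum.
        plum is a leaf — visit plum.

yew cedar ivy fern mint poppy tulip sage rose plum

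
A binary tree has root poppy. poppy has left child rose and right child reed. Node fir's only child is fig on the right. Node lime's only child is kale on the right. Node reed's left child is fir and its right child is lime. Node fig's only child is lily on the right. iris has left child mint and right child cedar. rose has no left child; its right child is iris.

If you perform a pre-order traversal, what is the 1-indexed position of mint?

Pre-order visits the node, then its left subtree, then its right subtree.
Visit poppy.
At poppy: go left to rose.
  Visit rose.
  At rose: no left child.
  At rose: go right to iris.
    Visit iris.
    At iris: go left to mint.
      mint is a leaf — visit mint.
    At iris: go right to cedar.
      cedar is a leaf — visit cedar.
At poppy: go right to reed.
  Visit reed.
  At reed: go left to fir.
    Visit fir.
    At fir: no left child.
    At fir: go right to fig.
      Visit fig.
      At fig: no left child.
      At fig: go right to lily.
        lily is a leaf — visit lily.
  At reed: go right to lime.
    Visit lime.
    At lime: no left child.
    At lime: go right to kale.
      kale is a leaf — visit kale.
Full pre-order sequence: poppy, rose, iris, mint, cedar, reed, fir, fig, lily, lime, kale.

4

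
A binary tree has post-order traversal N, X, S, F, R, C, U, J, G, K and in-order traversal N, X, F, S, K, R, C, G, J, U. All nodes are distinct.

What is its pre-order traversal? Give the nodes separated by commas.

The last element of post-order is the root; it splits in-order into left and right subtrees.
Root K: left subtree has 4 nodes {N, X, F, S}, right has 5 {R, C, G, J, U}.
  Root F: left subtree has 2 nodes {N, X}, right has 1 {S}.
    Root X: left subtree has 1 node {N}, right has 0 { }.
  Root G: left subtree has 2 nodes {R, C}, right has 2 {J, U}.
    Root C: left subtree has 1 node {R}, right has 0 { }.
    Root J: left subtree has 0 nodes { }, right has 1 {U}.

K, F, X, N, S, G, C, R, J, U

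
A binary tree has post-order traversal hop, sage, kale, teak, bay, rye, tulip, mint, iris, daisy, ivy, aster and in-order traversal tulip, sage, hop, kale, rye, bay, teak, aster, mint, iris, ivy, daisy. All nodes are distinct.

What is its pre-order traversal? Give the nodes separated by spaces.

aster tulip rye kale sage hop bay teak ivy iris mint daisy

The last element of post-order is the root; it splits in-order into left and right subtrees.
Root aster: left subtree has 7 nodes {tulip, sage, hop, kale, rye, bay, teak}, right has 4 {mint, iris, ivy, daisy}.
  Root tulip: left subtree has 0 nodes { }, right has 6 {sage, hop, kale, rye, bay, teak}.
    Root rye: left subtree has 3 nodes {sage, hop, kale}, right has 2 {bay, teak}.
      Root kale: left subtree has 2 nodes {sage, hop}, right has 0 { }.
        Root sage: left subtree has 0 nodes { }, right has 1 {hop}.
      Root bay: left subtree has 0 nodes { }, right has 1 {teak}.
  Root ivy: left subtree has 2 nodes {mint, iris}, right has 1 {daisy}.
    Root iris: left subtree has 1 node {mint}, right has 0 { }.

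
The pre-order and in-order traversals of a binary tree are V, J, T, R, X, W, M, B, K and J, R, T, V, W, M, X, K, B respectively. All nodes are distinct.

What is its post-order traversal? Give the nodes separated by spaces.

The first element of pre-order is the root; it splits in-order into left and right subtrees.
Root V: left subtree has 3 nodes {J, R, T}, right has 5 {W, M, X, K, B}.
  Root J: left subtree has 0 nodes { }, right has 2 {R, T}.
    Root T: left subtree has 1 node {R}, right has 0 { }.
  Root X: left subtree has 2 nodes {W, M}, right has 2 {K, B}.
    Root W: left subtree has 0 nodes { }, right has 1 {M}.
    Root B: left subtree has 1 node {K}, right has 0 { }.

R T J M W K B X V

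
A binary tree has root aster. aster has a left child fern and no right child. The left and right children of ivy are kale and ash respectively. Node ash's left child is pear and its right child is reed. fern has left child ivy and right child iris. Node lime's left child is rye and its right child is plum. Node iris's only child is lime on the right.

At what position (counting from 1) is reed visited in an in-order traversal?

5

In-order visits the left subtree, then the node, then the right subtree.
At aster: go left to fern.
  At fern: go left to ivy.
    At ivy: go left to kale.
      kale is a leaf — visit kale.
    Visit ivy.
    At ivy: go right to ash.
      At ash: go left to pear.
        pear is a leaf — visit pear.
      Visit ash.
      At ash: go right to reed.
        reed is a leaf — visit reed.
  Visit fern.
  At fern: go right to iris.
    At iris: no left child.
    Visit iris.
    At iris: go right to lime.
      At lime: go left to rye.
        rye is a leaf — visit rye.
      Visit lime.
      At lime: go right to plum.
        plum is a leaf — visit plum.
Visit aster.
At aster: no right child.
Full in-order sequence: kale, ivy, pear, ash, reed, fern, iris, rye, lime, plum, aster.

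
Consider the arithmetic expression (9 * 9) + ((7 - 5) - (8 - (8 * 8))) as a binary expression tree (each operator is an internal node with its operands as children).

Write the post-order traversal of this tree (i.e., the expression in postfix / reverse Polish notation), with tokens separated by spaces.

Post-order on an expression tree gives postfix notation: for each operator, emit left operand, right operand, then the operator.

9 9 * 7 5 - 8 8 8 * - - +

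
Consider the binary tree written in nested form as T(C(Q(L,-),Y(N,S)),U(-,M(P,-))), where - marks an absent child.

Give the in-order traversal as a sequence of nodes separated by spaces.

In-order visits the left subtree, then the node, then the right subtree.
At T: go left to C.
  At C: go left to Q.
    At Q: go left to L.
      L is a leaf — visit L.
    Visit Q.
    At Q: no right child.
  Visit C.
  At C: go right to Y.
    At Y: go left to N.
      N is a leaf — visit N.
    Visit Y.
    At Y: go right to S.
      S is a leaf — visit S.
Visit T.
At T: go right to U.
  At U: no left child.
  Visit U.
  At U: go right to M.
    At M: go left to P.
      P is a leaf — visit P.
    Visit M.
    At M: no right child.

L Q C N Y S T U P M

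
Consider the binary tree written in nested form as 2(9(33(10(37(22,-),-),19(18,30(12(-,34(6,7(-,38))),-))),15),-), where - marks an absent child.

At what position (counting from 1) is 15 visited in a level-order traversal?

4

Level-order visits nodes level by level from the root, left to right within each level.
Level 0: 2
Level 1: 9
Level 2: 33, 15
Level 3: 10, 19
Level 4: 37, 18, 30
Level 5: 22, 12
Level 6: 34
Level 7: 6, 7
Level 8: 38
Full level-order sequence: 2, 9, 33, 15, 10, 19, 37, 18, 30, 22, 12, 34, 6, 7, 38.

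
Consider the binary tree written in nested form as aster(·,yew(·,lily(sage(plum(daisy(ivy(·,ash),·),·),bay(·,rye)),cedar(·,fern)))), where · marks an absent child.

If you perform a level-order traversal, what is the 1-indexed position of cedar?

5

Level-order visits nodes level by level from the root, left to right within each level.
Level 0: aster
Level 1: yew
Level 2: lily
Level 3: sage, cedar
Level 4: plum, bay, fern
Level 5: daisy, rye
Level 6: ivy
Level 7: ash
Full level-order sequence: aster, yew, lily, sage, cedar, plum, bay, fern, daisy, rye, ivy, ash.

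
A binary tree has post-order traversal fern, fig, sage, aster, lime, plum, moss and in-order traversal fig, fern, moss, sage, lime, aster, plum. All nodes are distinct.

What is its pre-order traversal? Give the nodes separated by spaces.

The last element of post-order is the root; it splits in-order into left and right subtrees.
Root moss: left subtree has 2 nodes {fig, fern}, right has 4 {sage, lime, aster, plum}.
  Root fig: left subtree has 0 nodes { }, right has 1 {fern}.
  Root plum: left subtree has 3 nodes {sage, lime, aster}, right has 0 { }.
    Root lime: left subtree has 1 node {sage}, right has 1 {aster}.

moss fig fern plum lime sage aster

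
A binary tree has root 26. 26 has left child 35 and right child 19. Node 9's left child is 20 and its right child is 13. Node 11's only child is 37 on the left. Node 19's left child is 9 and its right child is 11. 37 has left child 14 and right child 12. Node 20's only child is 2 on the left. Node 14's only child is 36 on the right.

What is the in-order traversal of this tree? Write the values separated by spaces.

In-order visits the left subtree, then the node, then the right subtree.
At 26: go left to 35.
  35 is a leaf — visit 35.
Visit 26.
At 26: go right to 19.
  At 19: go left to 9.
    At 9: go left to 20.
      At 20: go left to 2.
        2 is a leaf — visit 2.
      Visit 20.
      At 20: no right child.
    Visit 9.
    At 9: go right to 13.
      13 is a leaf — visit 13.
  Visit 19.
  At 19: go right to 11.
    At 11: go left to 37.
      At 37: go left to 14.
        At 14: no left child.
        Visit 14.
        At 14: go right to 36.
          36 is a leaf — visit 36.
      Visit 37.
      At 37: go right to 12.
        12 is a leaf — visit 12.
    Visit 11.
    At 11: no right child.

35 26 2 20 9 13 19 14 36 37 12 11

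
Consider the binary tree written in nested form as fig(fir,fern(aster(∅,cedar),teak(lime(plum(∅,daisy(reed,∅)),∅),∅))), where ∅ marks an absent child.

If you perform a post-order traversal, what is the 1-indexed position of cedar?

2

Post-order visits the left subtree, then the right subtree, then the node.
At fig: go left to fir.
  fir is a leaf — visit fir.
At fig: go right to fern.
  At fern: go left to aster.
    At aster: no left child.
    At aster: go right to cedar.
      cedar is a leaf — visit cedar.
    Visit aster.
  At fern: go right to teak.
    At teak: go left to lime.
      At lime: go left to plum.
        At plum: no left child.
        At plum: go right to daisy.
          At daisy: go left to reed.
            reed is a leaf — visit reed.
          At daisy: no right child.
          Visit daisy.
        Visit plum.
      At lime: no right child.
      Visit lime.
    At teak: no right child.
    Visit teak.
  Visit fern.
Visit fig.
Full post-order sequence: fir, cedar, aster, reed, daisy, plum, lime, teak, fern, fig.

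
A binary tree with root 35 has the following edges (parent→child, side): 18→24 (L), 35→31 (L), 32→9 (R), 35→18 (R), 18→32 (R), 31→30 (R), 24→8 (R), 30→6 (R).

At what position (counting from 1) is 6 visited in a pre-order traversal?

Pre-order visits the node, then its left subtree, then its right subtree.
Visit 35.
At 35: go left to 31.
  Visit 31.
  At 31: no left child.
  At 31: go right to 30.
    Visit 30.
    At 30: no left child.
    At 30: go right to 6.
      6 is a leaf — visit 6.
At 35: go right to 18.
  Visit 18.
  At 18: go left to 24.
    Visit 24.
    At 24: no left child.
    At 24: go right to 8.
      8 is a leaf — visit 8.
  At 18: go right to 32.
    Visit 32.
    At 32: no left child.
    At 32: go right to 9.
      9 is a leaf — visit 9.
Full pre-order sequence: 35, 31, 30, 6, 18, 24, 8, 32, 9.

4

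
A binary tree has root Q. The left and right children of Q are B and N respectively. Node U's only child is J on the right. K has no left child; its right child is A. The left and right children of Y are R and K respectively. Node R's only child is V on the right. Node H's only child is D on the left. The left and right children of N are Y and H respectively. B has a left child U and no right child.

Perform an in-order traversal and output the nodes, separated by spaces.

U J B Q R V Y K A N D H

In-order visits the left subtree, then the node, then the right subtree.
At Q: go left to B.
  At B: go left to U.
    At U: no left child.
    Visit U.
    At U: go right to J.
      J is a leaf — visit J.
  Visit B.
  At B: no right child.
Visit Q.
At Q: go right to N.
  At N: go left to Y.
    At Y: go left to R.
      At R: no left child.
      Visit R.
      At R: go right to V.
        V is a leaf — visit V.
    Visit Y.
    At Y: go right to K.
      At K: no left child.
      Visit K.
      At K: go right to A.
        A is a leaf — visit A.
  Visit N.
  At N: go right to H.
    At H: go left to D.
      D is a leaf — visit D.
    Visit H.
    At H: no right child.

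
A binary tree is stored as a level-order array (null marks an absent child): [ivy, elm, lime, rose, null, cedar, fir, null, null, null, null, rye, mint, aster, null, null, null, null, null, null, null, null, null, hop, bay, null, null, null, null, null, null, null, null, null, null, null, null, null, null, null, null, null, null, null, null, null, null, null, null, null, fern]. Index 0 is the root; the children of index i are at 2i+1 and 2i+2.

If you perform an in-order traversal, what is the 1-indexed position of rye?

In-order visits the left subtree, then the node, then the right subtree.
At ivy: go left to elm.
  At elm: go left to rose.
    rose is a leaf — visit rose.
  Visit elm.
  At elm: no right child.
Visit ivy.
At ivy: go right to lime.
  At lime: go left to cedar.
    At cedar: go left to rye.
      At rye: go left to hop.
        hop is a leaf — visit hop.
      Visit rye.
      At rye: go right to bay.
        At bay: no left child.
        Visit bay.
        At bay: go right to fern.
          fern is a leaf — visit fern.
    Visit cedar.
    At cedar: go right to mint.
      mint is a leaf — visit mint.
  Visit lime.
  At lime: go right to fir.
    At fir: go left to aster.
      aster is a leaf — visit aster.
    Visit fir.
    At fir: no right child.
Full in-order sequence: rose, elm, ivy, hop, rye, bay, fern, cedar, mint, lime, aster, fir.

5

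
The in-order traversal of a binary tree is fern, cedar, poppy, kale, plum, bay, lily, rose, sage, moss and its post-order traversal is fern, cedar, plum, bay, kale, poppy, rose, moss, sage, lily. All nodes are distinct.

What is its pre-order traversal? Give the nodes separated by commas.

The last element of post-order is the root; it splits in-order into left and right subtrees.
Root lily: left subtree has 6 nodes {fern, cedar, poppy, kale, plum, bay}, right has 3 {rose, sage, moss}.
  Root poppy: left subtree has 2 nodes {fern, cedar}, right has 3 {kale, plum, bay}.
    Root cedar: left subtree has 1 node {fern}, right has 0 { }.
    Root kale: left subtree has 0 nodes { }, right has 2 {plum, bay}.
      Root bay: left subtree has 1 node {plum}, right has 0 { }.
  Root sage: left subtree has 1 node {rose}, right has 1 {moss}.

lily, poppy, cedar, fern, kale, bay, plum, sage, rose, moss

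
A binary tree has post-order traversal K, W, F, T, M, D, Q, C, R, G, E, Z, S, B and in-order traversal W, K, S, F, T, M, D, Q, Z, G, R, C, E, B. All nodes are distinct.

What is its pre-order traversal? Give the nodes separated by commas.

B, S, W, K, Z, Q, D, M, T, F, E, G, R, C

The last element of post-order is the root; it splits in-order into left and right subtrees.
Root B: left subtree has 13 nodes {W, K, S, F, T, M, D, Q, Z, G, R, C, E}, right has 0 { }.
  Root S: left subtree has 2 nodes {W, K}, right has 10 {F, T, M, D, Q, Z, G, R, C, E}.
    Root W: left subtree has 0 nodes { }, right has 1 {K}.
    Root Z: left subtree has 5 nodes {F, T, M, D, Q}, right has 4 {G, R, C, E}.
      Root Q: left subtree has 4 nodes {F, T, M, D}, right has 0 { }.
        Root D: left subtree has 3 nodes {F, T, M}, right has 0 { }.
          Root M: left subtree has 2 nodes {F, T}, right has 0 { }.
            Root T: left subtree has 1 node {F}, right has 0 { }.
      Root E: left subtree has 3 nodes {G, R, C}, right has 0 { }.
        Root G: left subtree has 0 nodes { }, right has 2 {R, C}.
          Root R: left subtree has 0 nodes { }, right has 1 {C}.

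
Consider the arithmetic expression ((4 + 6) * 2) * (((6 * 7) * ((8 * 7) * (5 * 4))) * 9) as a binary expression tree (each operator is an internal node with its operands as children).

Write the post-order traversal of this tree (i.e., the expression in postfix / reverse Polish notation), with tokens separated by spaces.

4 6 + 2 * 6 7 * 8 7 * 5 4 * * * 9 * *

Post-order on an expression tree gives postfix notation: for each operator, emit left operand, right operand, then the operator.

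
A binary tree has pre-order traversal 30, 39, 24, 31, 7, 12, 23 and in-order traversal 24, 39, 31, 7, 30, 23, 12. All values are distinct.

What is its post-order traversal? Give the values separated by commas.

The first element of pre-order is the root; it splits in-order into left and right subtrees.
Root 30: left subtree has 4 nodes {24, 39, 31, 7}, right has 2 {23, 12}.
  Root 39: left subtree has 1 node {24}, right has 2 {31, 7}.
    Root 31: left subtree has 0 nodes { }, right has 1 {7}.
  Root 12: left subtree has 1 node {23}, right has 0 { }.

24, 7, 31, 39, 23, 12, 30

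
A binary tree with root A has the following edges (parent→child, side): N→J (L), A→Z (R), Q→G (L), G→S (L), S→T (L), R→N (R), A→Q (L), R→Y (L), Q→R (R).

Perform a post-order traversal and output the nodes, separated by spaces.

Post-order visits the left subtree, then the right subtree, then the node.
At A: go left to Q.
  At Q: go left to G.
    At G: go left to S.
      At S: go left to T.
        T is a leaf — visit T.
      At S: no right child.
      Visit S.
    At G: no right child.
    Visit G.
  At Q: go right to R.
    At R: go left to Y.
      Y is a leaf — visit Y.
    At R: go right to N.
      At N: go left to J.
        J is a leaf — visit J.
      At N: no right child.
      Visit N.
    Visit R.
  Visit Q.
At A: go right to Z.
  Z is a leaf — visit Z.
Visit A.

T S G Y J N R Q Z A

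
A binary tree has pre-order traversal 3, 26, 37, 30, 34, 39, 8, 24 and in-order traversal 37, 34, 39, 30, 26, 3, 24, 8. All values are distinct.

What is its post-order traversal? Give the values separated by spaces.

39 34 30 37 26 24 8 3

The first element of pre-order is the root; it splits in-order into left and right subtrees.
Root 3: left subtree has 5 nodes {37, 34, 39, 30, 26}, right has 2 {24, 8}.
  Root 26: left subtree has 4 nodes {37, 34, 39, 30}, right has 0 { }.
    Root 37: left subtree has 0 nodes { }, right has 3 {34, 39, 30}.
      Root 30: left subtree has 2 nodes {34, 39}, right has 0 { }.
        Root 34: left subtree has 0 nodes { }, right has 1 {39}.
  Root 8: left subtree has 1 node {24}, right has 0 { }.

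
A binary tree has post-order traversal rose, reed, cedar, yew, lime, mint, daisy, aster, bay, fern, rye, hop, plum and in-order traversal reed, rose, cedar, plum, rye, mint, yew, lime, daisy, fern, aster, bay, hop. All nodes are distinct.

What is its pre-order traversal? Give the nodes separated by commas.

plum, cedar, reed, rose, hop, rye, fern, daisy, mint, lime, yew, bay, aster

The last element of post-order is the root; it splits in-order into left and right subtrees.
Root plum: left subtree has 3 nodes {reed, rose, cedar}, right has 9 {rye, mint, yew, lime, daisy, fern, aster, bay, hop}.
  Root cedar: left subtree has 2 nodes {reed, rose}, right has 0 { }.
    Root reed: left subtree has 0 nodes { }, right has 1 {rose}.
  Root hop: left subtree has 8 nodes {rye, mint, yew, lime, daisy, fern, aster, bay}, right has 0 { }.
    Root rye: left subtree has 0 nodes { }, right has 7 {mint, yew, lime, daisy, fern, aster, bay}.
      Root fern: left subtree has 4 nodes {mint, yew, lime, daisy}, right has 2 {aster, bay}.
        Root daisy: left subtree has 3 nodes {mint, yew, lime}, right has 0 { }.
          Root mint: left subtree has 0 nodes { }, right has 2 {yew, lime}.
            Root lime: left subtree has 1 node {yew}, right has 0 { }.
        Root bay: left subtree has 1 node {aster}, right has 0 { }.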